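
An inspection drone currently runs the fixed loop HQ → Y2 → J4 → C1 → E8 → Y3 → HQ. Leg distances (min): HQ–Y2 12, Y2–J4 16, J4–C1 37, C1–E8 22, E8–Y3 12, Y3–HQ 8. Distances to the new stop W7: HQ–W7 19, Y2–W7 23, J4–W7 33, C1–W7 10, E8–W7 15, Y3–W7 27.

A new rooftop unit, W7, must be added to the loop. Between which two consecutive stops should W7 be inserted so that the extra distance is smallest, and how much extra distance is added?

+3 min — insert W7 between C1 and E8.

Insertion cost between consecutive stops i–j is d(i,W7) + d(W7,j) − d(i,j):
  between HQ and Y2: 19 + 23 − 12 = 30
  between Y2 and J4: 23 + 33 − 16 = 40
  between J4 and C1: 33 + 10 − 37 = 6
  between C1 and E8: 10 + 15 − 22 = 3
  between E8 and Y3: 15 + 27 − 12 = 30
  between Y3 and HQ: 27 + 19 − 8 = 38
Cheapest insertion is between C1 and E8, adding 3.
New total = 107 + 3 = 110.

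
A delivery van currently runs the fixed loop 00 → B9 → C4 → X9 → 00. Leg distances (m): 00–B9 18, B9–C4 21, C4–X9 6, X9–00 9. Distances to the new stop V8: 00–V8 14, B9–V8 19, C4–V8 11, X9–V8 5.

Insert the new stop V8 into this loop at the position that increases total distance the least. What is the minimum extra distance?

Insertion cost between consecutive stops i–j is d(i,V8) + d(V8,j) − d(i,j):
  between 00 and B9: 14 + 19 − 18 = 15
  between B9 and C4: 19 + 11 − 21 = 9
  between C4 and X9: 11 + 5 − 6 = 10
  between X9 and 00: 5 + 14 − 9 = 10
Cheapest insertion is between B9 and C4, adding 9.
New total = 54 + 9 = 63.

+9 m — insert V8 between B9 and C4.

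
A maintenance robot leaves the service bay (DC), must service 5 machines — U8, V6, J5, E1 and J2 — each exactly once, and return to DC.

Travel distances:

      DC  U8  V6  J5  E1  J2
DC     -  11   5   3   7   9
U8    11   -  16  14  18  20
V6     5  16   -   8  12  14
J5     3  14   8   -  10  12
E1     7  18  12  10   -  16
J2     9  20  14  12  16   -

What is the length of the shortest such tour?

Shortest round trip = 70.

There are 60 distinct closed tours to check (reversals are equivalent).
DC→U8→V6→J5→E1→J2→DC: 11+16+8+10+16+9 = 70
DC→U8→V6→J5→J2→E1→DC: 11+16+8+12+16+7 = 70
DC→U8→V6→E1→J5→J2→DC: 11+16+12+10+12+9 = 70
DC→U8→V6→E1→J2→J5→DC: 11+16+12+16+12+3 = 70
DC→U8→V6→J2→J5→E1→DC: 11+16+14+12+10+7 = 70
DC→U8→V6→J2→E1→J5→DC: 11+16+14+16+10+3 = 70
DC→U8→J5→V6→E1→J2→DC: 11+14+8+12+16+9 = 70
DC→U8→J5→V6→J2→E1→DC: 11+14+8+14+16+7 = 70
DC→U8→J5→E1→V6→J2→DC: 11+14+10+12+14+9 = 70
DC→U8→J5→E1→J2→V6→DC: 11+14+10+16+14+5 = 70
DC→U8→J5→J2→V6→E1→DC: 11+14+12+14+12+7 = 70
DC→U8→J5→J2→E1→V6→DC: 11+14+12+16+12+5 = 70
DC→U8→E1→V6→J5→J2→DC: 11+18+12+8+12+9 = 70
DC→U8→E1→V6→J2→J5→DC: 11+18+12+14+12+3 = 70
… (46 more)
The minimum is 70.
One optimal route: DC → U8 → V6 → J5 → E1 → J2 → DC (or its reverse).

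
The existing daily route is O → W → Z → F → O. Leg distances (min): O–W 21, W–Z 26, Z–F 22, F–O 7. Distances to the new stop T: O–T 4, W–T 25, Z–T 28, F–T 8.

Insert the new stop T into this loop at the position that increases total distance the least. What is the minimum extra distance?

Insertion cost between consecutive stops i–j is d(i,T) + d(T,j) − d(i,j):
  between O and W: 4 + 25 − 21 = 8
  between W and Z: 25 + 28 − 26 = 27
  between Z and F: 28 + 8 − 22 = 14
  between F and O: 8 + 4 − 7 = 5
Cheapest insertion is between F and O, adding 5.
New total = 76 + 5 = 81.

+5 min — insert T between F and O.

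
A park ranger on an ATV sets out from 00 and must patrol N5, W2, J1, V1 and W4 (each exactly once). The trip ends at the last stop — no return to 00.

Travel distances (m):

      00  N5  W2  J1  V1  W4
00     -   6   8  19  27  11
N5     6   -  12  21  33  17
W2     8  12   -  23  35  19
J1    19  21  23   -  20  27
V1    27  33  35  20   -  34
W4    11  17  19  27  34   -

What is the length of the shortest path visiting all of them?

Shortest open route: 83 m.

There are 5! = 120 possible orderings.
00 → N5 → W2 → J1 → V1 → W4: 6+12+23+20+34 = 95
00 → N5 → W2 → J1 → W4 → V1: 6+12+23+27+34 = 102
00 → N5 → W2 → V1 → J1 → W4: 6+12+35+20+27 = 100
00 → N5 → W2 → V1 → W4 → J1: 6+12+35+34+27 = 114
00 → N5 → W2 → W4 → J1 → V1: 6+12+19+27+20 = 84
00 → N5 → W2 → W4 → V1 → J1: 6+12+19+34+20 = 91
00 → N5 → J1 → W2 → V1 → W4: 6+21+23+35+34 = 119
00 → N5 → J1 → W2 → W4 → V1: 6+21+23+19+34 = 103
00 → N5 → J1 → V1 → W2 → W4: 6+21+20+35+19 = 101
00 → N5 → J1 → V1 → W4 → W2: 6+21+20+34+19 = 100
00 → N5 → J1 → W4 → W2 → V1: 6+21+27+19+35 = 108
00 → N5 → J1 → W4 → V1 → W2: 6+21+27+34+35 = 123
00 → N5 → V1 → W2 → J1 → W4: 6+33+35+23+27 = 124
00 → N5 → V1 → W2 → W4 → J1: 6+33+35+19+27 = 120
… (106 more)
00 → W4 → N5 → W2 → J1 → V1: 11+17+12+23+20 = 83  ← best
The minimum is 83.
One shortest path: 00 → W4 → N5 → W2 → J1 → V1.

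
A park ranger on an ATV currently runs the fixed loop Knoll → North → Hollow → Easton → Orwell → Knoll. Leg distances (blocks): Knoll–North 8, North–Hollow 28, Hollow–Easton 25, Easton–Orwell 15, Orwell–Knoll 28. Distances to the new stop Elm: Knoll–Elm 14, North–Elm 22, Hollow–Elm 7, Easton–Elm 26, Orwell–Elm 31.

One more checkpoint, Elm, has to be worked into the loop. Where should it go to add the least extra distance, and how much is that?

Adding 1 blocks by placing Elm on the North–Hollow leg.

Insertion cost between consecutive stops i–j is d(i,Elm) + d(Elm,j) − d(i,j):
  between Knoll and North: 14 + 22 − 8 = 28
  between North and Hollow: 22 + 7 − 28 = 1
  between Hollow and Easton: 7 + 26 − 25 = 8
  between Easton and Orwell: 26 + 31 − 15 = 42
  between Orwell and Knoll: 31 + 14 − 28 = 17
Cheapest insertion is between North and Hollow, adding 1.
New total = 104 + 1 = 105.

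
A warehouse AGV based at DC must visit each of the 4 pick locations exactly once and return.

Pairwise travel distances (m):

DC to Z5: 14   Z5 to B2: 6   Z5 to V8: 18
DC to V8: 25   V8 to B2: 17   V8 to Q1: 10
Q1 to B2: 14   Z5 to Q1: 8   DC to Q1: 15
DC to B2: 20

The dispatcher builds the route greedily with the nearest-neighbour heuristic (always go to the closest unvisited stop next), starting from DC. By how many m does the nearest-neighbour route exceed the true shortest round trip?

Excess over optimum: 7 m.

From DC: Z5=14, Q1=15, B2=20, V8=25 → choose Z5 (14).
From Z5: B2=6, Q1=8, V8=18 → choose B2 (6).
From B2: Q1=14, V8=17 → choose Q1 (14).
From Q1: V8=10 → choose V8 (10).
NN route DC → Z5 → B2 → Q1 → V8 → DC costs 69.
Optimal: DC → Z5 → B2 → V8 → Q1 → DC costs 62 (by enumerating all 12 distinct tours).
Excess = 69 − 62 = 7.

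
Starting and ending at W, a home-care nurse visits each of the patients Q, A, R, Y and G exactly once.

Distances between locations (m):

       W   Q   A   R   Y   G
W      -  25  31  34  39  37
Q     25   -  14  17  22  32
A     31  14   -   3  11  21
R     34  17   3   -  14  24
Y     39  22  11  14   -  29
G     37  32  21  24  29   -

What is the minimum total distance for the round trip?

Minimum total distance: 122 m.

W→Q→A→R→Y→G→W: 25+14+3+14+29+37 = 122
W→Q→A→R→G→Y→W: 25+14+3+24+29+39 = 134
W→Q→A→Y→R→G→W: 25+14+11+14+24+37 = 125
W→Q→A→Y→G→R→W: 25+14+11+29+24+34 = 137
W→Q→A→G→R→Y→W: 25+14+21+24+14+39 = 137
W→Q→A→G→Y→R→W: 25+14+21+29+14+34 = 137
W→Q→R→A→Y→G→W: 25+17+3+11+29+37 = 122
W→Q→R→A→G→Y→W: 25+17+3+21+29+39 = 134
W→Q→R→Y→A→G→W: 25+17+14+11+21+37 = 125
W→Q→R→Y→G→A→W: 25+17+14+29+21+31 = 137
W→Q→R→G→A→Y→W: 25+17+24+21+11+39 = 137
W→Q→R→G→Y→A→W: 25+17+24+29+11+31 = 137
W→Q→Y→A→R→G→W: 25+22+11+3+24+37 = 122
W→Q→Y→A→G→R→W: 25+22+11+21+24+34 = 137
… (46 more)
The minimum is 122.
One optimal route: W → Q → A → R → Y → G → W (or its reverse).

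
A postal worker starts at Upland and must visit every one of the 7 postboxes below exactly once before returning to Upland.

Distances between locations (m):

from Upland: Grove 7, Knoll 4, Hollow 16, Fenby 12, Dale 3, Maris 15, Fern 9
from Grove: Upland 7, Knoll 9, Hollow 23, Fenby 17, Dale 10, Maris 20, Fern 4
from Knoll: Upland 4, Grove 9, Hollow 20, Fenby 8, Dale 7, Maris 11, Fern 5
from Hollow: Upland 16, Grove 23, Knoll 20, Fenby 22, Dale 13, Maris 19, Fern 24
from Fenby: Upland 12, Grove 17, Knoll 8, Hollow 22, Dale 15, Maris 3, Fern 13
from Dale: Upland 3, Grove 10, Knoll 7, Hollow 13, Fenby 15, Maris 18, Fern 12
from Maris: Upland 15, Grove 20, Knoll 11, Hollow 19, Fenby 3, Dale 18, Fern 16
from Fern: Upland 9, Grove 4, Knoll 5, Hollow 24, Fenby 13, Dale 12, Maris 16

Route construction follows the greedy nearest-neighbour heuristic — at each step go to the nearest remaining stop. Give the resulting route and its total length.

At Upland the remaining stops are Dale 3, Knoll 4, Grove 7, Fern 9, Fenby 12, Maris 15, Hollow 16; go to Dale.
At Dale the remaining stops are Knoll 7, Grove 10, Fern 12, Hollow 13, Fenby 15, Maris 18; go to Knoll.
At Knoll the remaining stops are Fern 5, Fenby 8, Grove 9, Maris 11, Hollow 20; go to Fern.
At Fern the remaining stops are Grove 4, Fenby 13, Maris 16, Hollow 24; go to Grove.
At Grove the remaining stops are Fenby 17, Maris 20, Hollow 23; go to Fenby.
At Fenby the remaining stops are Maris 3, Hollow 22; go to Maris.
At Maris the remaining stops are Hollow 19; go to Hollow.
Return Hollow→Upland: 16.
Total = 3 + 7 + 5 + 4 + 17 + 3 + 19 + 16 = 74.

Nearest-neighbour total = 74 m; route Upland → Dale → Knoll → Fern → Grove → Fenby → Maris → Hollow → Upland.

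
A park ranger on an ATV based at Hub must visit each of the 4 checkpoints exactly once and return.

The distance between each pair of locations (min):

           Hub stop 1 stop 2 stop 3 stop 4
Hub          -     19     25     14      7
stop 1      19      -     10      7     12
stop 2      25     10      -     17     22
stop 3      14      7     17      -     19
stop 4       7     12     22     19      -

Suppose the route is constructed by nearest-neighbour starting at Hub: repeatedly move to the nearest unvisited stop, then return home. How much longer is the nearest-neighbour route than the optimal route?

Hub: stop 4=7, stop 3=14, stop 1=19, stop 2=25 ⇒ stop 4
stop 4: stop 1=12, stop 3=19, stop 2=22 ⇒ stop 1
stop 1: stop 3=7, stop 2=10 ⇒ stop 3
stop 3: stop 2=17 ⇒ stop 2
NN route Hub → stop 4 → stop 1 → stop 3 → stop 2 → Hub costs 68.
Optimal: Hub → stop 3 → stop 1 → stop 2 → stop 4 → Hub costs 60 (by enumerating all 12 distinct tours).
Excess = 68 − 60 = 8.

8 min longer than the optimal tour.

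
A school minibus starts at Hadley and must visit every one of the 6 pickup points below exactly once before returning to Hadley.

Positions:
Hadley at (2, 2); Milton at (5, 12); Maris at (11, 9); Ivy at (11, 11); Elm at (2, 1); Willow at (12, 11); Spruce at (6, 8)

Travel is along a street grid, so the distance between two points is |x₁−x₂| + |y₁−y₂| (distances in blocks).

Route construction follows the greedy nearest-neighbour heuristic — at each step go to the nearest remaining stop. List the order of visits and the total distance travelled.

Nearest-neighbour total = 44 blocks; route Hadley → Elm → Spruce → Milton → Ivy → Willow → Maris → Hadley.

From Hadley: distances to unvisited — Elm=1, Spruce=10, Milton=13, Maris=16, Ivy=18, Willow=19. Nearest is Elm (1).
From Elm: distances to unvisited — Spruce=11, Milton=14, Maris=17, Ivy=19, Willow=20. Nearest is Spruce (11).
From Spruce: distances to unvisited — Milton=5, Maris=6, Ivy=8, Willow=9. Nearest is Milton (5).
From Milton: distances to unvisited — Ivy=7, Willow=8, Maris=9. Nearest is Ivy (7).
From Ivy: distances to unvisited — Willow=1, Maris=2. Nearest is Willow (1).
From Willow: distances to unvisited — Maris=3. Nearest is Maris (3).
Return Maris→Hadley: 16.
Total = 1 + 11 + 5 + 7 + 1 + 3 + 16 = 44.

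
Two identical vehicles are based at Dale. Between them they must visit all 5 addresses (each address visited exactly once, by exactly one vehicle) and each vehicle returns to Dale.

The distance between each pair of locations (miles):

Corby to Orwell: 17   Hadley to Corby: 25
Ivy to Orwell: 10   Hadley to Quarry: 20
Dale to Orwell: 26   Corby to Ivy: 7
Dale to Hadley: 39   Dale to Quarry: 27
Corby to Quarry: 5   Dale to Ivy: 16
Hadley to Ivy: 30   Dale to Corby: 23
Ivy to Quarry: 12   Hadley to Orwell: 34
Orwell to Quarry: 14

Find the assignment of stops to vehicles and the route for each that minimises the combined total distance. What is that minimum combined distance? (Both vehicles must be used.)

Try each way of splitting the stops between the two vehicles (each non-empty) and, for each split, find the best tour for each vehicle:
  {Hadley} + {Corby, Ivy, Orwell, Quarry}: 78 + 68 = 146
  {Corby} + {Hadley, Ivy, Orwell, Quarry}: 46 + 99 = 145
  {Hadley, Corby} + {Ivy, Orwell, Quarry}: 87 + 67 = 154
  {Ivy} + {Hadley, Corby, Orwell, Quarry}: 32 + 107 = 139
  {Hadley, Ivy} + {Corby, Orwell, Quarry}: 85 + 68 = 153
  {Corby, Ivy} + {Hadley, Orwell, Quarry}: 46 + 99 = 145
  … (15 splits in total)
Best: vehicle 1 Dale → Ivy → Dale = 32; vehicle 2 Dale → Hadley → Quarry → Corby → Orwell → Dale = 107; combined 139.

Minimum combined distance: 139 miles.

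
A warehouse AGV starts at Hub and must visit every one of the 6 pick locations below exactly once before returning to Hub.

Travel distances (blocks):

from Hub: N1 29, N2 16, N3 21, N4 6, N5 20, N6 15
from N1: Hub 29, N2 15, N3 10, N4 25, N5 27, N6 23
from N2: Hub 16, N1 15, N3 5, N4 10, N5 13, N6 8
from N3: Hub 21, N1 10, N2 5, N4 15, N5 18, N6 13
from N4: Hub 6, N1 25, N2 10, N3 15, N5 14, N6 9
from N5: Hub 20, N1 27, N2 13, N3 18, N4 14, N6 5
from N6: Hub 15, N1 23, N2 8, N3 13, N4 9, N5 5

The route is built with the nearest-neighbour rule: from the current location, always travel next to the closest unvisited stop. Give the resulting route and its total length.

Nearest-neighbour total = 77 blocks; route Hub → N4 → N6 → N5 → N2 → N3 → N1 → Hub.

Hub → [N4:6 / N6:15 / N2:16 / N5:20 / N3:21 / N1:29] → N4 (6)
N4 → [N6:9 / N2:10 / N5:14 / N3:15 / N1:25] → N6 (9)
N6 → [N5:5 / N2:8 / N3:13 / N1:23] → N5 (5)
N5 → [N2:13 / N3:18 / N1:27] → N2 (13)
N2 → [N3:5 / N1:15] → N3 (5)
N3 → [N1:10] → N1 (10)
Return N1→Hub: 29.
Total = 6 + 9 + 5 + 13 + 5 + 10 + 29 = 77.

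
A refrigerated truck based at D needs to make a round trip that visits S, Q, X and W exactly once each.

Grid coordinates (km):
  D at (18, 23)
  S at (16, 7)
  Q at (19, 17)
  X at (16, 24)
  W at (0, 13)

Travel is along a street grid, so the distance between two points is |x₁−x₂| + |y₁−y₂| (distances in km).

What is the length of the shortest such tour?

There are 12 distinct closed tours to check (reversals are equivalent).
D→S→Q→X→W→D: 18+13+10+27+28 = 96
D→S→Q→W→X→D: 18+13+23+27+3 = 84
D→S→X→Q→W→D: 18+17+10+23+28 = 96
D→S→X→W→Q→D: 18+17+27+23+7 = 92
D→S→W→Q→X→D: 18+22+23+10+3 = 76
D→S→W→X→Q→D: 18+22+27+10+7 = 84
D→Q→S→X→W→D: 7+13+17+27+28 = 92
D→Q→S→W→X→D: 7+13+22+27+3 = 72
D→Q→X→S→W→D: 7+10+17+22+28 = 84
D→Q→W→S→X→D: 7+23+22+17+3 = 72
D→X→S→Q→W→D: 3+17+13+23+28 = 84
D→X→Q→S→W→D: 3+10+13+22+28 = 76
The minimum is 72.
One optimal route: D → Q → S → W → X → D (or its reverse).

Minimum total distance: 72 km.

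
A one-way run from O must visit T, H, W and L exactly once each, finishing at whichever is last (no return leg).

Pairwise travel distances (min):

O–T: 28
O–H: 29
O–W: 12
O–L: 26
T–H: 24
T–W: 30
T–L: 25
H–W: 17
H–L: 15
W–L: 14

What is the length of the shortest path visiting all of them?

There are 4! = 24 possible orderings.
O - T - H - W - L: 28+24+17+14 = 83
O - T - H - L - W: 28+24+15+14 = 81
O - T - W - H - L: 28+30+17+15 = 90
O - T - W - L - H: 28+30+14+15 = 87
O - T - L - H - W: 28+25+15+17 = 85
O - T - L - W - H: 28+25+14+17 = 84
O - H - T - W - L: 29+24+30+14 = 97
O - H - T - L - W: 29+24+25+14 = 92
O - H - W - T - L: 29+17+30+25 = 101
O - H - W - L - T: 29+17+14+25 = 85
O - H - L - T - W: 29+15+25+30 = 99
O - H - L - W - T: 29+15+14+30 = 88
O - W - T - H - L: 12+30+24+15 = 81
O - W - T - L - H: 12+30+25+15 = 82
… (10 more)
O - W - L - H - T: 12+14+15+24 = 65  ← best
The minimum is 65.
One shortest path: O → W → L → H → T.

Shortest open route: 65 min.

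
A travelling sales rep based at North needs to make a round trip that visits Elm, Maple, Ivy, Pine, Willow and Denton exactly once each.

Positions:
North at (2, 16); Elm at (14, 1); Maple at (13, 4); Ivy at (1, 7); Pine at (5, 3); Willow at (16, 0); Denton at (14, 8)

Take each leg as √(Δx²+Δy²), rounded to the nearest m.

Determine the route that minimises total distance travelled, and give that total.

Minimum total distance: 49 m.

There are 360 distinct closed tours to check (reversals are equivalent).
North → Elm → Maple → Ivy → Pine → Willow → Denton → North: 19+3+12+6+11+8+14 = 73
North → Elm → Maple → Ivy → Pine → Denton → Willow → North: 19+3+12+6+10+8+21 = 79
North → Elm → Maple → Ivy → Willow → Pine → Denton → North: 19+3+12+17+11+10+14 = 86
North → Elm → Maple → Ivy → Willow → Denton → Pine → North: 19+3+12+17+8+10+13 = 82
North → Elm → Maple → Ivy → Denton → Pine → Willow → North: 19+3+12+13+10+11+21 = 89
North → Elm → Maple → Ivy → Denton → Willow → Pine → North: 19+3+12+13+8+11+13 = 79
North → Elm → Maple → Pine → Ivy → Willow → Denton → North: 19+3+8+6+17+8+14 = 75
North → Elm → Maple → Pine → Ivy → Denton → Willow → North: 19+3+8+6+13+8+21 = 78
… (352 more)
North → Ivy → Pine → Elm → Willow → Maple → Denton → North: 9+6+9+2+5+4+14 = 49  ← best
The minimum is 49.
One optimal route: North → Ivy → Pine → Elm → Willow → Maple → Denton → North (or its reverse).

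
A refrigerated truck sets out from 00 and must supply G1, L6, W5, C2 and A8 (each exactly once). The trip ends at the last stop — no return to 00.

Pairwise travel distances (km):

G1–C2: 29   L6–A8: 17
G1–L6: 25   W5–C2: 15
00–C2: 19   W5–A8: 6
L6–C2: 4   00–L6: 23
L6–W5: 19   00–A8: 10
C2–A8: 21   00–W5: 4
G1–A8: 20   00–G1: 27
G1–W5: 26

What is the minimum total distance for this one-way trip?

Minimum one-way distance = 59 km.

There are 5! = 120 possible orderings.
00→G1→L6→W5→C2→A8: 27+25+19+15+21 = 107
00→G1→L6→W5→A8→C2: 27+25+19+6+21 = 98
00→G1→L6→C2→W5→A8: 27+25+4+15+6 = 77
00→G1→L6→C2→A8→W5: 27+25+4+21+6 = 83
00→G1→L6→A8→W5→C2: 27+25+17+6+15 = 90
00→G1→L6→A8→C2→W5: 27+25+17+21+15 = 105
00→G1→W5→L6→C2→A8: 27+26+19+4+21 = 97
00→G1→W5→L6→A8→C2: 27+26+19+17+21 = 110
00→G1→W5→C2→L6→A8: 27+26+15+4+17 = 89
00→G1→W5→C2→A8→L6: 27+26+15+21+17 = 106
00→G1→W5→A8→L6→C2: 27+26+6+17+4 = 80
00→G1→W5→A8→C2→L6: 27+26+6+21+4 = 84
00→G1→C2→L6→W5→A8: 27+29+4+19+6 = 85
00→G1→C2→L6→A8→W5: 27+29+4+17+6 = 83
… (106 more)
00→W5→A8→G1→L6→C2: 4+6+20+25+4 = 59  ← best
The minimum is 59.
One shortest path: 00 → W5 → A8 → G1 → L6 → C2.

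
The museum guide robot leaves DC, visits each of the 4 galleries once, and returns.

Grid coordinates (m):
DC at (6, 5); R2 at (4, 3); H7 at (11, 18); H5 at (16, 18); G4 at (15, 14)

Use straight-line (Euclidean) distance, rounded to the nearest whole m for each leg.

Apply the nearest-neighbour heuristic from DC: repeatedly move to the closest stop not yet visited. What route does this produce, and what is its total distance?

DC → [R2:3 / G4:13 / H7:14 / H5:16] → R2 (3)
R2 → [G4:16 / H7:17 / H5:19] → G4 (16)
G4 → [H5:4 / H7:6] → H5 (4)
H5 → [H7:5] → H7 (5)
Return H7→DC: 14.
Total = 3 + 16 + 4 + 5 + 14 = 42.

Nearest-neighbour total = 42 m; route DC → R2 → G4 → H5 → H7 → DC.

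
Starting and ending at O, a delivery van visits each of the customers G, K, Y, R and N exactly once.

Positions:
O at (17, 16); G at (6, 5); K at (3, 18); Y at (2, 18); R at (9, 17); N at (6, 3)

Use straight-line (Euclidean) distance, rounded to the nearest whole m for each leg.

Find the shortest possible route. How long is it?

Minimum total distance: 48 m.

With 5 stops there are 5!/2 = 60 distinct round trips (a route and its reverse cost the same).
O → G → K → Y → R → N → O: 16+13+1+7+14+17 = 68
O → G → K → Y → N → R → O: 16+13+1+16+14+8 = 68
O → G → K → R → Y → N → O: 16+13+6+7+16+17 = 75
O → G → K → R → N → Y → O: 16+13+6+14+16+15 = 80
O → G → K → N → Y → R → O: 16+13+15+16+7+8 = 75
O → G → K → N → R → Y → O: 16+13+15+14+7+15 = 80
O → G → Y → K → R → N → O: 16+14+1+6+14+17 = 68
O → G → Y → K → N → R → O: 16+14+1+15+14+8 = 68
O → G → Y → R → K → N → O: 16+14+7+6+15+17 = 75
O → G → Y → R → N → K → O: 16+14+7+14+15+14 = 80
O → G → Y → N → K → R → O: 16+14+16+15+6+8 = 75
O → G → Y → N → R → K → O: 16+14+16+14+6+14 = 80
O → G → R → K → Y → N → O: 16+12+6+1+16+17 = 68
O → G → R → K → N → Y → O: 16+12+6+15+16+15 = 80
… (46 more)
O → R → K → Y → G → N → O: 8+6+1+14+2+17 = 48  ← best
The minimum is 48.
One optimal route: O → R → K → Y → G → N → O (or its reverse).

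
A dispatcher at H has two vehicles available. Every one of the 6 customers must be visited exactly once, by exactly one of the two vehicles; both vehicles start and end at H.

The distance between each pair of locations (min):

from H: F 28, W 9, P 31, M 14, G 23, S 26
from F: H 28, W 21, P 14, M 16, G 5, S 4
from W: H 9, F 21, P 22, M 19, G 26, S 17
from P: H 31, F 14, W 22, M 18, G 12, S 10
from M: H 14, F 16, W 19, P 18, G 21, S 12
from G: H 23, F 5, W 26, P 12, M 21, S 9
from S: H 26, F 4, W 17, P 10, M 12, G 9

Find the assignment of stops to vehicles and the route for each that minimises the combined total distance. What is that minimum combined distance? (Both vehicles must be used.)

Try each way of splitting the stops between the two vehicles (each non-empty) and, for each split, find the best tour for each vehicle:
  {F} + {W, P, M, G, S}: 56 + 78 = 134
  {W} + {F, P, M, G, S}: 18 + 74 = 92
  {F, W} + {P, M, G, S}: 58 + 71 = 129
  {P} + {F, W, M, G, S}: 62 + 70 = 132
  {F, P} + {W, M, G, S}: 73 + 70 = 143
  {W, P} + {F, M, G, S}: 62 + 58 = 120
  … (31 splits in total)
Best: vehicle 1 H → W → H = 18; vehicle 2 H → M → P → S → F → G → H = 74; combined 92.

Minimum combined distance: 92 min.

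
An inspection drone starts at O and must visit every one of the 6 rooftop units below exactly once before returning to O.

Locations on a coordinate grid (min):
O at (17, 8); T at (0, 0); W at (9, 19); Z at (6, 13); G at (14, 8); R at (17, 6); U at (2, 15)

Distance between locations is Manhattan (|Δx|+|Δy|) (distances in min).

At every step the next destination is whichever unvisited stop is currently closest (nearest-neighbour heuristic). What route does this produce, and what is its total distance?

O → [R:2 / G:3 / Z:16 / W:19 / U:22 / T:25] → R (2)
R → [G:5 / Z:18 / W:21 / T:23 / U:24] → G (5)
G → [Z:13 / W:16 / U:19 / T:22] → Z (13)
Z → [U:6 / W:9 / T:19] → U (6)
U → [W:11 / T:17] → W (11)
W → [T:28] → T (28)
Return T→O: 25.
Total = 2 + 5 + 13 + 6 + 11 + 28 + 25 = 90.

90 min along O → R → G → Z → U → W → T → O.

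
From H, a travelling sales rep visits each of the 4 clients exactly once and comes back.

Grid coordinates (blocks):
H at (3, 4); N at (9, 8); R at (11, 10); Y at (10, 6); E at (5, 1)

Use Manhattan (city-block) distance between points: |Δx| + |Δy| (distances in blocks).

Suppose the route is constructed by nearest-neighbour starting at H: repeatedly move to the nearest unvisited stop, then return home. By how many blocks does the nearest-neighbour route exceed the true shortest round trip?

H: E=5, Y=9, N=10, R=14 ⇒ E
E: Y=10, N=11, R=15 ⇒ Y
Y: N=3, R=5 ⇒ N
N: R=4 ⇒ R
NN route H → E → Y → N → R → H costs 36.
Optimal: H → N → R → Y → E → H costs 34 (by enumerating all 12 distinct tours).
Excess = 36 − 34 = 2.

The nearest-neighbour route is 2 blocks longer than optimal.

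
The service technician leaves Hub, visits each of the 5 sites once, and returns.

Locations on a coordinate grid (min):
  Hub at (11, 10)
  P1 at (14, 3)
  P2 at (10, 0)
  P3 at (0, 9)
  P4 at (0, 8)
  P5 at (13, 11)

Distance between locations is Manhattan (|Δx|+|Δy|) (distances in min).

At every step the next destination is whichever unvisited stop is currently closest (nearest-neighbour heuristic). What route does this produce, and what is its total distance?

At Hub the remaining stops are P5 3, P1 10, P2 11, P3 12, P4 13; go to P5.
At P5 the remaining stops are P1 9, P2 14, P3 15, P4 16; go to P1.
At P1 the remaining stops are P2 7, P4 19, P3 20; go to P2.
At P2 the remaining stops are P4 18, P3 19; go to P4.
At P4 the remaining stops are P3 1; go to P3.
Return P3→Hub: 12.
Total = 3 + 9 + 7 + 18 + 1 + 12 = 50.

50 min along Hub → P5 → P1 → P2 → P4 → P3 → Hub.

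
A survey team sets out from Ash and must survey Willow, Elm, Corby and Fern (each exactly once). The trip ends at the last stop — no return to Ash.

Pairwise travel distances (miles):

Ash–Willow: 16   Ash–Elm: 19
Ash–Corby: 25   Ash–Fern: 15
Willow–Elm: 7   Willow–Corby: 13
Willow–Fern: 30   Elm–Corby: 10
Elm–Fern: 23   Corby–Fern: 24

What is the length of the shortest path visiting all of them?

There are 4! = 24 possible orderings.
Ash→Willow→Elm→Corby→Fern: 16+7+10+24 = 57
Ash→Willow→Elm→Fern→Corby: 16+7+23+24 = 70
Ash→Willow→Corby→Elm→Fern: 16+13+10+23 = 62
Ash→Willow→Corby→Fern→Elm: 16+13+24+23 = 76
Ash→Willow→Fern→Elm→Corby: 16+30+23+10 = 79
Ash→Willow→Fern→Corby→Elm: 16+30+24+10 = 80
Ash→Elm→Willow→Corby→Fern: 19+7+13+24 = 63
Ash→Elm→Willow→Fern→Corby: 19+7+30+24 = 80
Ash→Elm→Corby→Willow→Fern: 19+10+13+30 = 72
Ash→Elm→Corby→Fern→Willow: 19+10+24+30 = 83
Ash→Elm→Fern→Willow→Corby: 19+23+30+13 = 85
Ash→Elm→Fern→Corby→Willow: 19+23+24+13 = 79
Ash→Corby→Willow→Elm→Fern: 25+13+7+23 = 68
Ash→Corby→Willow→Fern→Elm: 25+13+30+23 = 91
… (10 more)
Ash→Fern→Corby→Elm→Willow: 15+24+10+7 = 56  ← best
The minimum is 56.
One shortest path: Ash → Fern → Corby → Elm → Willow.

Shortest open route: 56 miles.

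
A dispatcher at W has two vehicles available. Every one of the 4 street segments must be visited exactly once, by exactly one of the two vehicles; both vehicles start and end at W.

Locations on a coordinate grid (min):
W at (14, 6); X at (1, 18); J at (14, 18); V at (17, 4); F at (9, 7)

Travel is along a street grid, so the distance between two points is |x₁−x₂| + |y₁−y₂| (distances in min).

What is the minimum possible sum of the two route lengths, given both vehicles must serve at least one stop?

Try each way of splitting the stops between the two vehicles (each non-empty) and, for each split, find the best tour for each vehicle:
  {X} + {J, V, F}: 50 + 44 = 94
  {J} + {X, V, F}: 24 + 60 = 84
  {X, J} + {V, F}: 50 + 22 = 72
  {V} + {X, J, F}: 10 + 50 = 60
  {X, V} + {J, F}: 60 + 34 = 94
  {J, V} + {X, F}: 34 + 50 = 84
  … (7 splits in total)
Best: vehicle 1 W → V → W = 10; vehicle 2 W → J → X → F → W = 50; combined 60.

Minimum combined distance: 60 min.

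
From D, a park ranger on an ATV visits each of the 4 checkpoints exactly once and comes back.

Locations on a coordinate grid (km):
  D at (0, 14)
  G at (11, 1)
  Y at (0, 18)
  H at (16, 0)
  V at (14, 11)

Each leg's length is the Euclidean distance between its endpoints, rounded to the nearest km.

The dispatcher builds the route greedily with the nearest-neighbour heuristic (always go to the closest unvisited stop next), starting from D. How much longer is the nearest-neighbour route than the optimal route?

Excess over optimum: 3 km.

D: Y=4, V=14, G=17, H=21 ⇒ Y
Y: V=16, G=20, H=24 ⇒ V
V: G=10, H=11 ⇒ G
G: H=5 ⇒ H
NN route D → Y → V → G → H → D costs 56.
Optimal: D → G → H → V → Y → D costs 53 (by enumerating all 12 distinct tours).
Excess = 56 − 53 = 3.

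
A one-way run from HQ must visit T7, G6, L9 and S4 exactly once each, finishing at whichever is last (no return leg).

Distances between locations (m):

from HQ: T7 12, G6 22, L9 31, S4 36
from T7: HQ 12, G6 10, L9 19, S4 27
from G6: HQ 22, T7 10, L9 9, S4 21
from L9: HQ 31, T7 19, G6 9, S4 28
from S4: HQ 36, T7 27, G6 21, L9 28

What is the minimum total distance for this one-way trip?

There are 4! = 24 possible orderings.
HQ → T7 → G6 → L9 → S4: 12+10+9+28 = 59
HQ → T7 → G6 → S4 → L9: 12+10+21+28 = 71
HQ → T7 → L9 → G6 → S4: 12+19+9+21 = 61
HQ → T7 → L9 → S4 → G6: 12+19+28+21 = 80
HQ → T7 → S4 → G6 → L9: 12+27+21+9 = 69
HQ → T7 → S4 → L9 → G6: 12+27+28+9 = 76
HQ → G6 → T7 → L9 → S4: 22+10+19+28 = 79
HQ → G6 → T7 → S4 → L9: 22+10+27+28 = 87
HQ → G6 → L9 → T7 → S4: 22+9+19+27 = 77
HQ → G6 → L9 → S4 → T7: 22+9+28+27 = 86
HQ → G6 → S4 → T7 → L9: 22+21+27+19 = 89
HQ → G6 → S4 → L9 → T7: 22+21+28+19 = 90
HQ → L9 → T7 → G6 → S4: 31+19+10+21 = 81
HQ → L9 → T7 → S4 → G6: 31+19+27+21 = 98
… (10 more)
The minimum is 59.
One shortest path: HQ → T7 → G6 → L9 → S4.

Minimum one-way distance = 59 m.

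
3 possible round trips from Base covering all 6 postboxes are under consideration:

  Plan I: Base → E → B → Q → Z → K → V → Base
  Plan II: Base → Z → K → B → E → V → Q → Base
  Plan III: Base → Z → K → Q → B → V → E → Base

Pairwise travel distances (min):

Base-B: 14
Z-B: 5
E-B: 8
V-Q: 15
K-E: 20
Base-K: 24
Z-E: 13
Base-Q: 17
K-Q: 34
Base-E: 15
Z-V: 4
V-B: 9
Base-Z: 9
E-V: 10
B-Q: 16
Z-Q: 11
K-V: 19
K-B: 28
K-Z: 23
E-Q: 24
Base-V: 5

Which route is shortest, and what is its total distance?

97 min — Plan I is the shortest.

Plan I: 15 + 8 + 16 + 11 + 23 + 19 + 5 = 97
Plan II: 9 + 23 + 28 + 8 + 10 + 15 + 17 = 110
Plan III: 9 + 23 + 34 + 16 + 9 + 10 + 15 = 116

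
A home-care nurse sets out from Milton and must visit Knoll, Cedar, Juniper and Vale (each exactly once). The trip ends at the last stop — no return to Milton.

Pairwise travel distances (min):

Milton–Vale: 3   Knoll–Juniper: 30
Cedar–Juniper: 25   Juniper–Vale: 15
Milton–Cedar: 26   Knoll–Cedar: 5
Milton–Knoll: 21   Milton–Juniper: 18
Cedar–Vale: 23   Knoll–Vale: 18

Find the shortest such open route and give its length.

48 min — the minimum one-way total.

There are 4! = 24 possible orderings.
Milton → Knoll → Cedar → Juniper → Vale: 21+5+25+15 = 66
Milton → Knoll → Cedar → Vale → Juniper: 21+5+23+15 = 64
Milton → Knoll → Juniper → Cedar → Vale: 21+30+25+23 = 99
Milton → Knoll → Juniper → Vale → Cedar: 21+30+15+23 = 89
Milton → Knoll → Vale → Cedar → Juniper: 21+18+23+25 = 87
Milton → Knoll → Vale → Juniper → Cedar: 21+18+15+25 = 79
Milton → Cedar → Knoll → Juniper → Vale: 26+5+30+15 = 76
Milton → Cedar → Knoll → Vale → Juniper: 26+5+18+15 = 64
Milton → Cedar → Juniper → Knoll → Vale: 26+25+30+18 = 99
Milton → Cedar → Juniper → Vale → Knoll: 26+25+15+18 = 84
Milton → Cedar → Vale → Knoll → Juniper: 26+23+18+30 = 97
Milton → Cedar → Vale → Juniper → Knoll: 26+23+15+30 = 94
Milton → Juniper → Knoll → Cedar → Vale: 18+30+5+23 = 76
Milton → Juniper → Knoll → Vale → Cedar: 18+30+18+23 = 89
… (10 more)
Milton → Vale → Juniper → Cedar → Knoll: 3+15+25+5 = 48  ← best
The minimum is 48.
One shortest path: Milton → Vale → Juniper → Cedar → Knoll.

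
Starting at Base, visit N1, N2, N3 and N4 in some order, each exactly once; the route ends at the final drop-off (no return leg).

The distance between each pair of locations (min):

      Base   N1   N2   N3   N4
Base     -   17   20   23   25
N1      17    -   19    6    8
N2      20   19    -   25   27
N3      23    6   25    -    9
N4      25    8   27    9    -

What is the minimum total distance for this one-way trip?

Shortest open route: 54 min.

There are 4! = 24 possible orderings.
Base→N1→N2→N3→N4: 17+19+25+9 = 70
Base→N1→N2→N4→N3: 17+19+27+9 = 72
Base→N1→N3→N2→N4: 17+6+25+27 = 75
Base→N1→N3→N4→N2: 17+6+9+27 = 59
Base→N1→N4→N2→N3: 17+8+27+25 = 77
Base→N1→N4→N3→N2: 17+8+9+25 = 59
Base→N2→N1→N3→N4: 20+19+6+9 = 54
Base→N2→N1→N4→N3: 20+19+8+9 = 56
Base→N2→N3→N1→N4: 20+25+6+8 = 59
Base→N2→N3→N4→N1: 20+25+9+8 = 62
Base→N2→N4→N1→N3: 20+27+8+6 = 61
Base→N2→N4→N3→N1: 20+27+9+6 = 62
Base→N3→N1→N2→N4: 23+6+19+27 = 75
Base→N3→N1→N4→N2: 23+6+8+27 = 64
… (10 more)
The minimum is 54.
One shortest path: Base → N2 → N1 → N3 → N4.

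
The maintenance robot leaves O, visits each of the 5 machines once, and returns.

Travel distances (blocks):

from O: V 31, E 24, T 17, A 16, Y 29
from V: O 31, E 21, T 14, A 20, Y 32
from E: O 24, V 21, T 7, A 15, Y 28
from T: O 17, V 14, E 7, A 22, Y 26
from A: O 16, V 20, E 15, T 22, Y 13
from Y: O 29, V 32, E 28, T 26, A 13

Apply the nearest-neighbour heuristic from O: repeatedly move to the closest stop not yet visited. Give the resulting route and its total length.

O → [A:16 / T:17 / E:24 / Y:29 / V:31] → A (16)
A → [Y:13 / E:15 / V:20 / T:22] → Y (13)
Y → [T:26 / E:28 / V:32] → T (26)
T → [E:7 / V:14] → E (7)
E → [V:21] → V (21)
Return V→O: 31.
Total = 16 + 13 + 26 + 7 + 21 + 31 = 114.

114 blocks along O → A → Y → T → E → V → O.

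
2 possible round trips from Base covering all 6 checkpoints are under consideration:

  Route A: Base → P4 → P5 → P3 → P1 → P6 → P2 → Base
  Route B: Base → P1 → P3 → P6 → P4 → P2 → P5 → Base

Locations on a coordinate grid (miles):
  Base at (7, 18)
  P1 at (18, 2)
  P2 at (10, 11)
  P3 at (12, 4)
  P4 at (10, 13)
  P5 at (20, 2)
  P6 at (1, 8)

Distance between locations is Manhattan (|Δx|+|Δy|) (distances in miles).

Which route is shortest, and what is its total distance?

Route A: 8 + 21 + 10 + 8 + 23 + 12 + 10 = 92
Route B: 27 + 8 + 15 + 14 + 2 + 19 + 29 = 114

92 miles — Route A is the shortest.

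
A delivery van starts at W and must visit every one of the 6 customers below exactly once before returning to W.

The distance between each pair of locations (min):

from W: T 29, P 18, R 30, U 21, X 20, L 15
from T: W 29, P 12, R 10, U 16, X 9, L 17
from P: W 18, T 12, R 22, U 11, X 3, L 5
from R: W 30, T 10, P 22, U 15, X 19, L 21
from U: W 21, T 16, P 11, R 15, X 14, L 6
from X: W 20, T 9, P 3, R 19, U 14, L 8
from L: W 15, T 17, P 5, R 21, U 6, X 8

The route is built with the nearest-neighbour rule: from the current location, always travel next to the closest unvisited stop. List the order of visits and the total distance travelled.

Nearest-neighbour total = 78 min; route W → L → P → X → T → R → U → W.

At W the remaining stops are L 15, P 18, X 20, U 21, T 29, R 30; go to L.
At L the remaining stops are P 5, U 6, X 8, T 17, R 21; go to P.
At P the remaining stops are X 3, U 11, T 12, R 22; go to X.
At X the remaining stops are T 9, U 14, R 19; go to T.
At T the remaining stops are R 10, U 16; go to R.
At R the remaining stops are U 15; go to U.
Return U→W: 21.
Total = 15 + 5 + 3 + 9 + 10 + 15 + 21 = 78.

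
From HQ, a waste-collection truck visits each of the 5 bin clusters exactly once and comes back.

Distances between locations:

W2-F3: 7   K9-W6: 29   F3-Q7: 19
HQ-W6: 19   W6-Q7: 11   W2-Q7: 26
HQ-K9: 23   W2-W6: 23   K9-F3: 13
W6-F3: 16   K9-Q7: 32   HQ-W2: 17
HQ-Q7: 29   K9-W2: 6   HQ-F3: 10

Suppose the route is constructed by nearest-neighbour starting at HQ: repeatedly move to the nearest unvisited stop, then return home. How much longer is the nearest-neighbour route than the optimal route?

From HQ: F3=10, W2=17, W6=19, K9=23, Q7=29 → choose F3 (10).
From F3: W2=7, K9=13, W6=16, Q7=19 → choose W2 (7).
From W2: K9=6, W6=23, Q7=26 → choose K9 (6).
From K9: W6=29, Q7=32 → choose W6 (29).
From W6: Q7=11 → choose Q7 (11).
NN route HQ → F3 → W2 → K9 → W6 → Q7 → HQ costs 92.
Optimal: HQ → K9 → W2 → F3 → Q7 → W6 → HQ costs 85 (by enumerating all 60 distinct tours).
Excess = 92 − 85 = 7.

Excess over optimum: 7.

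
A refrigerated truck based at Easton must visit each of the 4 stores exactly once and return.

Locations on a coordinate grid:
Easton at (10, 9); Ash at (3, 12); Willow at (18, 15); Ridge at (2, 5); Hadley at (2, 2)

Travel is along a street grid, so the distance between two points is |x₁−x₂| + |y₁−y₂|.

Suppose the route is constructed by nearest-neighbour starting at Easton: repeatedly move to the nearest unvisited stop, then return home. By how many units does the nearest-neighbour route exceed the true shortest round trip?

From Easton: Ash=10, Ridge=12, Willow=14, Hadley=15 → choose Ash (10).
From Ash: Ridge=8, Hadley=11, Willow=18 → choose Ridge (8).
From Ridge: Hadley=3, Willow=26 → choose Hadley (3).
From Hadley: Willow=29 → choose Willow (29).
NN route Easton → Ash → Ridge → Hadley → Willow → Easton costs 64.
Optimal: Easton → Willow → Ash → Ridge → Hadley → Easton costs 58 (by enumerating all 12 distinct tours).
Excess = 64 − 58 = 6.

The nearest-neighbour route is 6 longer than optimal.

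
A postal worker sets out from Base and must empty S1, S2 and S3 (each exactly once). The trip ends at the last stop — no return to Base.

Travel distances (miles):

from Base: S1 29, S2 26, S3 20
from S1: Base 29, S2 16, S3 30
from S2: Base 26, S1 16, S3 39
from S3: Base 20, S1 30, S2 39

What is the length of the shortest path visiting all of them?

There are 3! = 6 possible orderings.
Base - S1 - S2 - S3: 29+16+39 = 84
Base - S1 - S3 - S2: 29+30+39 = 98
Base - S2 - S1 - S3: 26+16+30 = 72
Base - S2 - S3 - S1: 26+39+30 = 95
Base - S3 - S1 - S2: 20+30+16 = 66
Base - S3 - S2 - S1: 20+39+16 = 75
The minimum is 66.
One shortest path: Base → S3 → S1 → S2.

Shortest open route: 66 miles.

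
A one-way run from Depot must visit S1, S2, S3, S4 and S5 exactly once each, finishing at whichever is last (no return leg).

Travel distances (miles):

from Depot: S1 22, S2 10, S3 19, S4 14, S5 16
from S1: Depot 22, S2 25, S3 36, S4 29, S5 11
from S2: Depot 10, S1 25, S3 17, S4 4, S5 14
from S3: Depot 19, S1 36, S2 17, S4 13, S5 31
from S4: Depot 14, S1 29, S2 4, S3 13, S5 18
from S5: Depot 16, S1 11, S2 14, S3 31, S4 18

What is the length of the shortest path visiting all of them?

There are 5! = 120 possible orderings.
Depot → S1 → S2 → S3 → S4 → S5: 22+25+17+13+18 = 95
Depot → S1 → S2 → S3 → S5 → S4: 22+25+17+31+18 = 113
Depot → S1 → S2 → S4 → S3 → S5: 22+25+4+13+31 = 95
Depot → S1 → S2 → S4 → S5 → S3: 22+25+4+18+31 = 100
Depot → S1 → S2 → S5 → S3 → S4: 22+25+14+31+13 = 105
Depot → S1 → S2 → S5 → S4 → S3: 22+25+14+18+13 = 92
Depot → S1 → S3 → S2 → S4 → S5: 22+36+17+4+18 = 97
Depot → S1 → S3 → S2 → S5 → S4: 22+36+17+14+18 = 107
Depot → S1 → S3 → S4 → S2 → S5: 22+36+13+4+14 = 89
Depot → S1 → S3 → S4 → S5 → S2: 22+36+13+18+14 = 103
Depot → S1 → S3 → S5 → S2 → S4: 22+36+31+14+4 = 107
Depot → S1 → S3 → S5 → S4 → S2: 22+36+31+18+4 = 111
Depot → S1 → S4 → S2 → S3 → S5: 22+29+4+17+31 = 103
Depot → S1 → S4 → S2 → S5 → S3: 22+29+4+14+31 = 100
… (106 more)
Depot → S3 → S4 → S2 → S5 → S1: 19+13+4+14+11 = 61  ← best
The minimum is 61.
One shortest path: Depot → S3 → S4 → S2 → S5 → S1.

61 miles — the minimum one-way total.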